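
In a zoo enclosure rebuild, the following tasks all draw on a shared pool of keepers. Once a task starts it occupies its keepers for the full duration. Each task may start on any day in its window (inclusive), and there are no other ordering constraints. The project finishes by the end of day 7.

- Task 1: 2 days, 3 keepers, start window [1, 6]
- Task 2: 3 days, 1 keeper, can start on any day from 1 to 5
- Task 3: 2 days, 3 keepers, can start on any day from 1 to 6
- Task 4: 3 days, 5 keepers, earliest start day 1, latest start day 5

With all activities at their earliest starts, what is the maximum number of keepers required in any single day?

12

Early-start schedule: Task 1@1, Task 2@1, Task 3@1, Task 4@1.
Load per day: day 1: 12, day 2: 12, day 3: 6, day 4: 0, day 5: 0, day 6: 0, day 7: 0.
Peak is 12.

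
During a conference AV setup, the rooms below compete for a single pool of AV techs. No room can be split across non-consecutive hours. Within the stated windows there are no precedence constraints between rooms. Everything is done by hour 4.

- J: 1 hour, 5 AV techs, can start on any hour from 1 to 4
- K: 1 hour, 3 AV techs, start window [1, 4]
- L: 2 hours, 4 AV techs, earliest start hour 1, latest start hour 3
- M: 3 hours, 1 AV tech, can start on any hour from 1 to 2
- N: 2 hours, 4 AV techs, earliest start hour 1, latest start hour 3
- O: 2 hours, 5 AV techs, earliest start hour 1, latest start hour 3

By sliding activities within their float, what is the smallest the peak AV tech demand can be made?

10

Early-start (J@1, K@1, L@1, M@1, N@1, O@1) gives peak 22: h1:22  h2:14  h3:1  h4:0.
Shift K→2, N→3, O→3.
Schedule J@1, K@2, L@1, M@1, N@3, O@3: h1:10  h2:8  h3:10  h4:9 — peak 10.
Total AV tech-hours = 37 over 4 hours ⇒ peak ≥ ⌈37/4⌉ = 10, so 10 is optimal.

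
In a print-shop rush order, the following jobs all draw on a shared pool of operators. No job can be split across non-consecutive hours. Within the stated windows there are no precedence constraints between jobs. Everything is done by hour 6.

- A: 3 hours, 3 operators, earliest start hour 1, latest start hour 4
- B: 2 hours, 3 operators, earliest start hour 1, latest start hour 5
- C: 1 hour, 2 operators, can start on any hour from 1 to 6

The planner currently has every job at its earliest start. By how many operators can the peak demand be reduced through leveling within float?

5

Early-start peak: h1:8  h2:6  h3:3  h4:0  h5:0  h6:0 ⇒ 8.
Leveled (A@1, B@4, C@6): h1:3  h2:3  h3:3  h4:3  h5:3  h6:2 ⇒ 3.
Reduction 8 − 3 = 5.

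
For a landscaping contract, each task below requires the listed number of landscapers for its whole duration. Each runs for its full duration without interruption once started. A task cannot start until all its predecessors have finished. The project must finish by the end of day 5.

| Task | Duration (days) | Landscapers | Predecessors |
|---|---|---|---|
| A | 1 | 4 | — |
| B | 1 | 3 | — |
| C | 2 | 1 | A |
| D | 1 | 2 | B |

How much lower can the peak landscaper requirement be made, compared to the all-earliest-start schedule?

3

Early-start peak: d1:7  d2:3  d3:1  d4:0  d5:0 ⇒ 7.
Leveled (A@1, B@2, C@2, D@3): d1:4  d2:4  d3:3  d4:0  d5:0 ⇒ 4.
Reduction 7 − 4 = 3.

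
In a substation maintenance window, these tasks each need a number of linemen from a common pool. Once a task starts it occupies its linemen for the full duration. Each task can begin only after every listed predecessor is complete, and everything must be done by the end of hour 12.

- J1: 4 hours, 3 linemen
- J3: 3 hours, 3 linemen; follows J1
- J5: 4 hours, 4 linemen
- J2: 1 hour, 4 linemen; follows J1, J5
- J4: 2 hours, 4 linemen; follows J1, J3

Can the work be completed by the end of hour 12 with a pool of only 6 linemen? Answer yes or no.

no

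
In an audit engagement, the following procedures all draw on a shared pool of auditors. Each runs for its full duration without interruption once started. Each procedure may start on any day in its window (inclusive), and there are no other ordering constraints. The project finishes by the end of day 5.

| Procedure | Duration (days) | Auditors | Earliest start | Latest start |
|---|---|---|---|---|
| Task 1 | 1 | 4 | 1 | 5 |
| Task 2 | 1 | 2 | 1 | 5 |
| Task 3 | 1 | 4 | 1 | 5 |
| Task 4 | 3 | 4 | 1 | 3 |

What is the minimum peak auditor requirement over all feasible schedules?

Early-start (Task 1@1, Task 2@1, Task 3@1, Task 4@1) gives peak 14: d1:14  d2:4  d3:4  d4:0  d5:0.
Shift Task 3→2, Task 4→3.
Schedule Task 1@1, Task 2@1, Task 3@2, Task 4@3: d1:6  d2:4  d3:4  d4:4  d5:4 — peak 6.

6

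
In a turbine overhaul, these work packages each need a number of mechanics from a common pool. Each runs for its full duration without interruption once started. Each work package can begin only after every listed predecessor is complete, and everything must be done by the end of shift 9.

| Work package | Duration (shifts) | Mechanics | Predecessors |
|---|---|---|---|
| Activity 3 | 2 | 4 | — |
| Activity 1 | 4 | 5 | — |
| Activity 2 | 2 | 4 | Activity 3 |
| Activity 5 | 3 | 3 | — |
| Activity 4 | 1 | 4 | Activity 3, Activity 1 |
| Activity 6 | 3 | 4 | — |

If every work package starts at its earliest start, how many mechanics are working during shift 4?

9

At early start, shift 4 has: Activity 1, Activity 2.
Demand: 5 + 4 = 9.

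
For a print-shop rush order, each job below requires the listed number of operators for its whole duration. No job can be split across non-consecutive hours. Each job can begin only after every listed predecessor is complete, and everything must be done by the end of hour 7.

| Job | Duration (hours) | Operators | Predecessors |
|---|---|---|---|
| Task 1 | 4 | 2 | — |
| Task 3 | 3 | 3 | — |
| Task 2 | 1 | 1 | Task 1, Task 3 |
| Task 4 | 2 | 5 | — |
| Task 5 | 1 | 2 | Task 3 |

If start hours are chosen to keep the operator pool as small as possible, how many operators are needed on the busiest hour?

5

Early-start (Task 1@1, Task 3@1, Task 2@5, Task 4@1, Task 5@4) gives peak 10: h1:10  h2:10  h3:5  h4:4  h5:1  h6:0  h7:0.
Shift Task 4→6.
Schedule Task 1@1, Task 3@1, Task 2@5, Task 4@6, Task 5@4: h1:5  h2:5  h3:5  h4:4  h5:1  h6:5  h7:5 — peak 5.
Total operator-hours = 30 over 7 hours ⇒ peak ≥ ⌈30/7⌉ = 5, so 5 is optimal.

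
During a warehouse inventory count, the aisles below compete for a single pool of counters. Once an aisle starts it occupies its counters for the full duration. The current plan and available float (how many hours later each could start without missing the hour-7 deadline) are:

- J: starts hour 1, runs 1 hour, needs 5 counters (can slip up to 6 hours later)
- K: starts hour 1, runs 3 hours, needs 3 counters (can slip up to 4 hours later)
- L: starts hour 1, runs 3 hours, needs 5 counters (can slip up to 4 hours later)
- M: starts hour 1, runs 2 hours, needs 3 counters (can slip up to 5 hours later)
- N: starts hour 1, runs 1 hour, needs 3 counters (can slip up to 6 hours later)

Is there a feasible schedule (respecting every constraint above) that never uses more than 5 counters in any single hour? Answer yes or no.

Total counter-hours = 38; over 7 hours the average is 38/7 > 5, so some hour must exceed 5.

no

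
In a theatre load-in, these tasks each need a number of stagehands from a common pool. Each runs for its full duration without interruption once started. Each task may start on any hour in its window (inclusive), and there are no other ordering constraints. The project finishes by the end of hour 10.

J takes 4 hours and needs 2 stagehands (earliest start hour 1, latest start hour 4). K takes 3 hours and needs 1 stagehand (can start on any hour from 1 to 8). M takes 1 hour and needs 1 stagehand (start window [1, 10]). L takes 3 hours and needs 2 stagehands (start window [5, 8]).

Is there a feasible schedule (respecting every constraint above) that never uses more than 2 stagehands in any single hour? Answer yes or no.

yes

Schedule J@1, K@5, M@5, L@8: h1:2  h2:2  h3:2  h4:2  h5:2  h6:1  h7:1  h8:2  h9:2  h10:2 — peak 2 ≤ 2.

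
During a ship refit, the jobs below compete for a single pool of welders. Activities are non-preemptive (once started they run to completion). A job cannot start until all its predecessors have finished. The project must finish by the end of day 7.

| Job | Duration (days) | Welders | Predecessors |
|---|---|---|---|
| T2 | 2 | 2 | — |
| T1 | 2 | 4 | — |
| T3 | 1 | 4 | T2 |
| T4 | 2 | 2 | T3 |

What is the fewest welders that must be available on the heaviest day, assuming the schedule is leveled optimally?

4

Early-start (T2@1, T1@1, T3@3, T4@4) gives peak 6: d1:6  d2:6  d3:4  d4:2  d5:2  d6:0  d7:0.
Shift T1→3, T3→5, T4→6.
Schedule T2@1, T1@3, T3@5, T4@6: d1:2  d2:2  d3:4  d4:4  d5:4  d6:2  d7:2 — peak 4.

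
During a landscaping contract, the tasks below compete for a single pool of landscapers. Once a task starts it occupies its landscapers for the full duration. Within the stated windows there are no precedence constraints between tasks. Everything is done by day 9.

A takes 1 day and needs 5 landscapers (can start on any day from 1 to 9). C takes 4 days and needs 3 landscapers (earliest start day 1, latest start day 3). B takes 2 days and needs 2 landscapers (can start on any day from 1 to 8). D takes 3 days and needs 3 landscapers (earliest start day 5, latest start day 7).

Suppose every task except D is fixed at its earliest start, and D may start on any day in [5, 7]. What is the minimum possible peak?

D@5: d1:10  d2:5  d3:3  d4:3  d5:3  d6:3  d7:3  d8:0  d9:0 → peak 10
D@6: d1:10  d2:5  d3:3  d4:3  d5:0  d6:3  d7:3  d8:3  d9:0 → peak 10
D@7: d1:10  d2:5  d3:3  d4:3  d5:0  d6:0  d7:3  d8:3  d9:3 → peak 10
Best is D@5, peak 10.

10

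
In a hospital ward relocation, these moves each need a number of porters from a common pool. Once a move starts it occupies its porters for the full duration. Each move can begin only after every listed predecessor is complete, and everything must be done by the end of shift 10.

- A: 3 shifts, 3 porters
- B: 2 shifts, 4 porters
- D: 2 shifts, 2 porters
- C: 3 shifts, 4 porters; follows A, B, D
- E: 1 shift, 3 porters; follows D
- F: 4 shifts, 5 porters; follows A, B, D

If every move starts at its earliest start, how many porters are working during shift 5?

At early start, shift 5 has: C, F.
Demand: 4 + 5 = 9.

9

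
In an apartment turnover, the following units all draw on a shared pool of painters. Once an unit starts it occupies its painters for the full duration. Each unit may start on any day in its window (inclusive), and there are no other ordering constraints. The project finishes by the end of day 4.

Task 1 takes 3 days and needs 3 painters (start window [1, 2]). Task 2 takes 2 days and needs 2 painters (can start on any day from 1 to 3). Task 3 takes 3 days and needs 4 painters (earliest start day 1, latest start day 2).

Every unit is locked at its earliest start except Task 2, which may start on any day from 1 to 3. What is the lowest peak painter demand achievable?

Task 2@1: d1:9  d2:9  d3:7  d4:0 → peak 9
Task 2@2: d1:7  d2:9  d3:9  d4:0 → peak 9
Task 2@3: d1:7  d2:7  d3:9  d4:2 → peak 9
Best is Task 2@1, peak 9.

9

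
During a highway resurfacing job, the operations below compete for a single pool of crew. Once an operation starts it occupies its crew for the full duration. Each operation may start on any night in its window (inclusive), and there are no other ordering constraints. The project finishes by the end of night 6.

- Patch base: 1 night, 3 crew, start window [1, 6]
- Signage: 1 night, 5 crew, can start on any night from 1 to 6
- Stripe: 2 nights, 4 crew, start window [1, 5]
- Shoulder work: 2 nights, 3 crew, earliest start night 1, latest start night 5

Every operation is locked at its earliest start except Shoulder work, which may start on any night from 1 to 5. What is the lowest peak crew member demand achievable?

Shoulder work@1: n1:15  n2:7  n3:0  n4:0  n5:0  n6:0 → peak 15
Shoulder work@2: n1:12  n2:7  n3:3  n4:0  n5:0  n6:0 → peak 12
Shoulder work@3: n1:12  n2:4  n3:3  n4:3  n5:0  n6:0 → peak 12
Shoulder work@4: n1:12  n2:4  n3:0  n4:3  n5:3  n6:0 → peak 12
Shoulder work@5: n1:12  n2:4  n3:0  n4:0  n5:3  n6:3 → peak 12
Best is Shoulder work@2, peak 12.

12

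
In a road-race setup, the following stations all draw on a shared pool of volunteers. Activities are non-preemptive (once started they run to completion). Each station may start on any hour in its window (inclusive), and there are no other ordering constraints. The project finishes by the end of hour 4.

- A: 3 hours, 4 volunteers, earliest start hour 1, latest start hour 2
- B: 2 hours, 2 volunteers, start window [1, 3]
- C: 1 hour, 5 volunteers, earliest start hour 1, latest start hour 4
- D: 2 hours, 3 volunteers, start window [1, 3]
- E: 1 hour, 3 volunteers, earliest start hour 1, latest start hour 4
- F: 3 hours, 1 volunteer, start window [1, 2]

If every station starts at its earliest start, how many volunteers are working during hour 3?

5

At early start, hour 3 has: A, F.
Demand: 4 + 1 = 5.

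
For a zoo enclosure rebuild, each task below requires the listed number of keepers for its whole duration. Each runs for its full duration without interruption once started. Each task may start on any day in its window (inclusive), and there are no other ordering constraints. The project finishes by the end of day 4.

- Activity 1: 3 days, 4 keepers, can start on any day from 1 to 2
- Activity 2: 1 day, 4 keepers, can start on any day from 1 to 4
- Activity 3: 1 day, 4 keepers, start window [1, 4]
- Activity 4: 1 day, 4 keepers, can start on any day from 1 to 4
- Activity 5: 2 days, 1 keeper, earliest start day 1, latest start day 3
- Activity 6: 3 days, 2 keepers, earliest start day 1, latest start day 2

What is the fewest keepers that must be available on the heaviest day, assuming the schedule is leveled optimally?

10

Early-start (Activity 1@1, Activity 2@1, Activity 3@1, Activity 4@1, Activity 5@1, Activity 6@1) gives peak 19: d1:19  d2:7  d3:6  d4:0.
Shift Activity 3→2, Activity 4→4, Activity 5→3.
Schedule Activity 1@1, Activity 2@1, Activity 3@2, Activity 4@4, Activity 5@3, Activity 6@1: d1:10  d2:10  d3:7  d4:5 — peak 10.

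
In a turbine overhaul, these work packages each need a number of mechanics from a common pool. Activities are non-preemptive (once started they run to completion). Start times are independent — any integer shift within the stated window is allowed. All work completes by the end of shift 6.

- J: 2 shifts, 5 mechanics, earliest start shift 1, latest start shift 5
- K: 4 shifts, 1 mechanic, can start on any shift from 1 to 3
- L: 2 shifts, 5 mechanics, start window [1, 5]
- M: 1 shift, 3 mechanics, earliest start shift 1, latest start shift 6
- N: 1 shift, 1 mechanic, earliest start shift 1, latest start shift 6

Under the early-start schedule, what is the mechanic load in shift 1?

15

At early start, shift 1 has: J, K, L, M, N.
Demand: 5 + 1 + 5 + 3 + 1 = 15.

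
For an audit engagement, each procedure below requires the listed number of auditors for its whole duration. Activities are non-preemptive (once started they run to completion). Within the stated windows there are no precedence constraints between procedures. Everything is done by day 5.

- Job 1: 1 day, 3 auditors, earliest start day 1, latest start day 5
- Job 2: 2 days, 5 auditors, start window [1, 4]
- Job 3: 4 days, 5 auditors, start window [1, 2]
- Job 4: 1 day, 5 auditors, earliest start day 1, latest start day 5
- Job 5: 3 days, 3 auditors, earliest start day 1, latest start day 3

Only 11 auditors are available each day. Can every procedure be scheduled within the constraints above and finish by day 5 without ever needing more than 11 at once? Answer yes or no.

yes

Schedule Job 1@1, Job 2@4, Job 3@1, Job 4@5, Job 5@1: d1:11  d2:8  d3:8  d4:10  d5:10 — peak 11 ≤ 11.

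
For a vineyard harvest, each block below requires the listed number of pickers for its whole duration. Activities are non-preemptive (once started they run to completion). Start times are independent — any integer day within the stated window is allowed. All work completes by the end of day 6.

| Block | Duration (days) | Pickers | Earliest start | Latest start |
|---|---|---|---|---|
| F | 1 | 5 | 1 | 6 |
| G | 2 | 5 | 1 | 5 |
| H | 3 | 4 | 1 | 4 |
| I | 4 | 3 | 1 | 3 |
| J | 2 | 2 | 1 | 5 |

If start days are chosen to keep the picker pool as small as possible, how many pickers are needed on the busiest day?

8

Early-start (F@1, G@1, H@1, I@1, J@1) gives peak 19: d1:19  d2:14  d3:7  d4:3  d5:0  d6:0.
Shift G→2, H→4, J→5.
Schedule F@1, G@2, H@4, I@1, J@5: d1:8  d2:8  d3:8  d4:7  d5:6  d6:6 — peak 8.
Total picker-days = 43 over 6 days ⇒ peak ≥ ⌈43/6⌉ = 8, so 8 is optimal.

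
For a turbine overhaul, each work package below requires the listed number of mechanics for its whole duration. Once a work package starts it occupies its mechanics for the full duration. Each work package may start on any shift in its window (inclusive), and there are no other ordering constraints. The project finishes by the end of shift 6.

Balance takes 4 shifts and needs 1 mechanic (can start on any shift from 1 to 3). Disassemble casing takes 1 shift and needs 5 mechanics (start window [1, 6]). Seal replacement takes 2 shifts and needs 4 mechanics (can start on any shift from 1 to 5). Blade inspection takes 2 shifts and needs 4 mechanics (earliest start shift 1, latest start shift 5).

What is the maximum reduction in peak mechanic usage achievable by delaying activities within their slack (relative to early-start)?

9

Early-start peak: s1:14  s2:9  s3:1  s4:1  s5:0  s6:0 ⇒ 14.
Leveled (Balance@1, Disassemble casing@5, Seal replacement@1, Blade inspection@3): s1:5  s2:5  s3:5  s4:5  s5:5  s6:0 ⇒ 5.
Reduction 14 − 5 = 9.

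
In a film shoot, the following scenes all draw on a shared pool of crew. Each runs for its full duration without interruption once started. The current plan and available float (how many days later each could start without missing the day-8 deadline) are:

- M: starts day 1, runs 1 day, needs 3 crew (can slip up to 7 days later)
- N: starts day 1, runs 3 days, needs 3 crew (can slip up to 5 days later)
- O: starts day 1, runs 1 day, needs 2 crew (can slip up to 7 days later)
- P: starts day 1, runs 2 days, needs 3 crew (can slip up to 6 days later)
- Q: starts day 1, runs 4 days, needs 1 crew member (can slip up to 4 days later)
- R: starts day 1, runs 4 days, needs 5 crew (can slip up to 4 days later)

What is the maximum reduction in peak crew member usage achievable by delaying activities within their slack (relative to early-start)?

11

Early-start peak: d1:17  d2:12  d3:9  d4:6  d5:0  d6:0  d7:0  d8:0 ⇒ 17.
Leveled (M@1, N@1, O@2, P@3, Q@4, R@5): d1:6  d2:5  d3:6  d4:4  d5:6  d6:6  d7:6  d8:5 ⇒ 6.
Reduction 17 − 6 = 11.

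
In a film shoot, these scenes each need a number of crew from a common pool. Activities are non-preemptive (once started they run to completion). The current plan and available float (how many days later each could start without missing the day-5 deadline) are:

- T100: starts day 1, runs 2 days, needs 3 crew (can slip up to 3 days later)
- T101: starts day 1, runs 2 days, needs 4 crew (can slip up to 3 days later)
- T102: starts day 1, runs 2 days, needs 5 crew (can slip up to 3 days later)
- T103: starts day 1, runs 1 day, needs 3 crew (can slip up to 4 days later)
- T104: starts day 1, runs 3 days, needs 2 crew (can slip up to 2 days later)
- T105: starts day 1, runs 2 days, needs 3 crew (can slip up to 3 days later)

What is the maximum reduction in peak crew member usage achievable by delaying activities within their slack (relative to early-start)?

11

Early-start peak: d1:20  d2:17  d3:2  d4:0  d5:0 ⇒ 20.
Leveled (T100@1, T101@1, T102@3, T103@5, T104@1, T105@4): d1:9  d2:9  d3:7  d4:8  d5:6 ⇒ 9.
Reduction 20 − 9 = 11.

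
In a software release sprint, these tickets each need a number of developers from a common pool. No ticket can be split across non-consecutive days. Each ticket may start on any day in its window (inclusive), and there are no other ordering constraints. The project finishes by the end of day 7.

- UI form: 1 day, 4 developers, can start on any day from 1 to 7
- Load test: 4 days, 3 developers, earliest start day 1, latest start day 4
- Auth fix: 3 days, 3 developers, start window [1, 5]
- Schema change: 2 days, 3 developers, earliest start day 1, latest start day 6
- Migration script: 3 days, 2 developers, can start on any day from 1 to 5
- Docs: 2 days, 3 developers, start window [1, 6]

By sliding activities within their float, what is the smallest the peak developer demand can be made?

8

Early-start (UI form@1, Load test@1, Auth fix@1, Schema change@1, Migration script@1, Docs@1) gives peak 18: d1:18  d2:14  d3:8  d4:3  d5:0  d6:0  d7:0.
Shift Auth fix→2, Schema change→5, Migration script→2, Docs→5.
Schedule UI form@1, Load test@1, Auth fix@2, Schema change@5, Migration script@2, Docs@5: d1:7  d2:8  d3:8  d4:8  d5:6  d6:6  d7:0 — peak 8.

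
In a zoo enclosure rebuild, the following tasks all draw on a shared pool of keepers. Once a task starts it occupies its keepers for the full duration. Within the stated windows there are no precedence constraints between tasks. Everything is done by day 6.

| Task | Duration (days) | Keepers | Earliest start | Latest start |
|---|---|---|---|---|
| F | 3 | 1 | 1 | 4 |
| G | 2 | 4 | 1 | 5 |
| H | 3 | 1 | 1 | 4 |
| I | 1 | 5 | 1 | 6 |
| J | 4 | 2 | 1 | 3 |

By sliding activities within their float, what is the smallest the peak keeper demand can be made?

Early-start (F@1, G@1, H@1, I@1, J@1) gives peak 13: d1:13  d2:8  d3:4  d4:2  d5:0  d6:0.
Shift G→4, I→6.
Schedule F@1, G@4, H@1, I@6, J@1: d1:4  d2:4  d3:4  d4:6  d5:4  d6:5 — peak 6.

6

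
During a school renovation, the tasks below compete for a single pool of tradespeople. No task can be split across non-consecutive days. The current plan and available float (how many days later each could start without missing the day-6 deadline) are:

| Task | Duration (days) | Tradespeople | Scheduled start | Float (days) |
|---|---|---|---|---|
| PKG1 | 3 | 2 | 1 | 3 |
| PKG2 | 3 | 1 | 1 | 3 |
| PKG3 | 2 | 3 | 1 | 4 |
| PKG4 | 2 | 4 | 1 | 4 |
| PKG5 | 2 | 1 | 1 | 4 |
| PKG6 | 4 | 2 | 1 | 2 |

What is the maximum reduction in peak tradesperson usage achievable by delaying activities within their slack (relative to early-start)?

7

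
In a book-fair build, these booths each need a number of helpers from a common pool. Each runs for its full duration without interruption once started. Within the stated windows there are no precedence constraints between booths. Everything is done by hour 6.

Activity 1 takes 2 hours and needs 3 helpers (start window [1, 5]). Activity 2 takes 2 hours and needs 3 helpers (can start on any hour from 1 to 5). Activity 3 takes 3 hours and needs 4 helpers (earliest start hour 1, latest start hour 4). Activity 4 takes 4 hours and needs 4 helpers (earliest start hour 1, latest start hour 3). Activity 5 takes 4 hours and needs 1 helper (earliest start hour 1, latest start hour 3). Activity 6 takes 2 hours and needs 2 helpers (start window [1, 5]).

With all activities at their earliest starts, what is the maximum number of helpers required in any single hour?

17

Early-start schedule: Activity 1@1, Activity 2@1, Activity 3@1, Activity 4@1, Activity 5@1, Activity 6@1.
Load per hour: hour 1: 17, hour 2: 17, hour 3: 9, hour 4: 5, hour 5: 0, hour 6: 0.
Peak is 17.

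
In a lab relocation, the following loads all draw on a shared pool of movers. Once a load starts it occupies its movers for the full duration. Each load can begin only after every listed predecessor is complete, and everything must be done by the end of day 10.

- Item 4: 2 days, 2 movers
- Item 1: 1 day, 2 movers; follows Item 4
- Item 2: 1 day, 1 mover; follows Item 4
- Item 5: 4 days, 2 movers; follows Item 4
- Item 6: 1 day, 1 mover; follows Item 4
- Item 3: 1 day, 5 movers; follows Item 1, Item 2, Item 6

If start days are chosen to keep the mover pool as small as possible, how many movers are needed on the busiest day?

Early-start (Item 4@1, Item 1@3, Item 2@3, Item 5@3, Item 6@3, Item 3@4) gives peak 7: d1:2  d2:2  d3:6  d4:7  d5:2  d6:2  d7:0  d8:0  d9:0  d10:0.
Shift Item 6→4, Item 3→7.
Schedule Item 4@1, Item 1@3, Item 2@3, Item 5@3, Item 6@4, Item 3@7: d1:2  d2:2  d3:5  d4:3  d5:2  d6:2  d7:5  d8:0  d9:0  d10:0 — peak 5.

5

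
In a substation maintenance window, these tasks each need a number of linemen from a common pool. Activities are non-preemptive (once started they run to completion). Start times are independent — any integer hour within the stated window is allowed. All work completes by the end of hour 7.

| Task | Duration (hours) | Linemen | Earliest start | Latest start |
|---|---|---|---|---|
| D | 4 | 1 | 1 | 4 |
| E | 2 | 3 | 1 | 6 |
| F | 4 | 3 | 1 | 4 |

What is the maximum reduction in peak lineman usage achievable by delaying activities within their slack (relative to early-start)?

3

Early-start peak: h1:7  h2:7  h3:4  h4:4  h5:0  h6:0  h7:0 ⇒ 7.
Leveled (D@1, E@1, F@3): h1:4  h2:4  h3:4  h4:4  h5:3  h6:3  h7:0 ⇒ 4.
Reduction 7 − 4 = 3.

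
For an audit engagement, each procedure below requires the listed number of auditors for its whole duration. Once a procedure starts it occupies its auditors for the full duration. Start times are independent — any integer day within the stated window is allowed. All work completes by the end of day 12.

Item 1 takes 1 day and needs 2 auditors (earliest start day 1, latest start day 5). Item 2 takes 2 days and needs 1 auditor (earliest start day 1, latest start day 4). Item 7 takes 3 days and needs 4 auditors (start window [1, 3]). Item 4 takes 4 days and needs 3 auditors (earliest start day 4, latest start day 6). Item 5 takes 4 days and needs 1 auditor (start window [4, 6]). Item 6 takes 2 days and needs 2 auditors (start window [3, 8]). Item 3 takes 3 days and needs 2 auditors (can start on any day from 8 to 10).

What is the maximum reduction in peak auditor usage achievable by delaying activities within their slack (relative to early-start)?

Early-start peak: d1:7  d2:5  d3:6  d4:6  d5:4  d6:4  d7:4  d8:2  d9:2  d10:2  d11:0  d12:0 ⇒ 7.
Leveled (Item 1@1, Item 2@1, Item 7@2, Item 4@5, Item 5@4, Item 6@8, Item 3@9): d1:3  d2:5  d3:4  d4:5  d5:4  d6:4  d7:4  d8:5  d9:4  d10:2  d11:2  d12:0 ⇒ 5.
Reduction 7 − 5 = 2.

2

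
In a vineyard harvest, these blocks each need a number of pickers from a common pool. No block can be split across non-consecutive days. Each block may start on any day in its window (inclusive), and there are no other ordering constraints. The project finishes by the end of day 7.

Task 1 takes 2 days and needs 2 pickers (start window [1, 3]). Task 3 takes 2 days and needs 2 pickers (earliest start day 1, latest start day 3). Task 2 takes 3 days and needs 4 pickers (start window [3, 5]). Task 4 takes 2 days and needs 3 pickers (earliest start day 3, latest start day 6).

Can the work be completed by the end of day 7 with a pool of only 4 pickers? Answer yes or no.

yes

Schedule Task 1@1, Task 3@1, Task 2@3, Task 4@6: d1:4  d2:4  d3:4  d4:4  d5:4  d6:3  d7:3 — peak 4 ≤ 4.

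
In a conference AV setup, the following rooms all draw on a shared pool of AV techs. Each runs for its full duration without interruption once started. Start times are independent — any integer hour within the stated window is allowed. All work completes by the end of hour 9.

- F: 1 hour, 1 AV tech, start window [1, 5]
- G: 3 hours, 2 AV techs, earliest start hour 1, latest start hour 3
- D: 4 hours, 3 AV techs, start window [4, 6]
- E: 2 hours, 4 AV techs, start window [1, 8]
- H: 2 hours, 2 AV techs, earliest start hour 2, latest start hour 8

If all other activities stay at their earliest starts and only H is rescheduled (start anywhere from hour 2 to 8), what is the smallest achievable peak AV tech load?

7

H@2: h1:7  h2:8  h3:4  h4:3  h5:3  h6:3  h7:3  h8:0  h9:0 → peak 8
H@3: h1:7  h2:6  h3:4  h4:5  h5:3  h6:3  h7:3  h8:0  h9:0 → peak 7
H@4: h1:7  h2:6  h3:2  h4:5  h5:5  h6:3  h7:3  h8:0  h9:0 → peak 7
H@5: h1:7  h2:6  h3:2  h4:3  h5:5  h6:5  h7:3  h8:0  h9:0 → peak 7
H@6: h1:7  h2:6  h3:2  h4:3  h5:3  h6:5  h7:5  h8:0  h9:0 → peak 7
H@7: h1:7  h2:6  h3:2  h4:3  h5:3  h6:3  h7:5  h8:2  h9:0 → peak 7
H@8: h1:7  h2:6  h3:2  h4:3  h5:3  h6:3  h7:3  h8:2  h9:2 → peak 7
Best is H@3, peak 7.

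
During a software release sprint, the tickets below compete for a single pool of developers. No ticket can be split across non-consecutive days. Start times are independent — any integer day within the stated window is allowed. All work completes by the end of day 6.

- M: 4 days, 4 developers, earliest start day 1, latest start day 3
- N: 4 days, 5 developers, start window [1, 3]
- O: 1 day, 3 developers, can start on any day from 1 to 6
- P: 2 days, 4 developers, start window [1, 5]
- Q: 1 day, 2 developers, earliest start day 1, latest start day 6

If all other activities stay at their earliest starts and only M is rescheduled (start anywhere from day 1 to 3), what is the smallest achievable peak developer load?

14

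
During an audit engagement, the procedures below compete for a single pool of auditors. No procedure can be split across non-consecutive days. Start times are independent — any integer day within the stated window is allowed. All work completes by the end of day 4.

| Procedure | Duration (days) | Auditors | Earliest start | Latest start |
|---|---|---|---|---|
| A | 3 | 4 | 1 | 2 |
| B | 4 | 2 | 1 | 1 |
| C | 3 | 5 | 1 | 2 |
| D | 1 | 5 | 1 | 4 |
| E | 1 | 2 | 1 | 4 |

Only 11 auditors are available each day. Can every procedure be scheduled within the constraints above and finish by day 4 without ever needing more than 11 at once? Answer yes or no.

Schedule A@1, B@1, C@1, D@4, E@4: d1:11  d2:11  d3:11  d4:9 — peak 11 ≤ 11.

yes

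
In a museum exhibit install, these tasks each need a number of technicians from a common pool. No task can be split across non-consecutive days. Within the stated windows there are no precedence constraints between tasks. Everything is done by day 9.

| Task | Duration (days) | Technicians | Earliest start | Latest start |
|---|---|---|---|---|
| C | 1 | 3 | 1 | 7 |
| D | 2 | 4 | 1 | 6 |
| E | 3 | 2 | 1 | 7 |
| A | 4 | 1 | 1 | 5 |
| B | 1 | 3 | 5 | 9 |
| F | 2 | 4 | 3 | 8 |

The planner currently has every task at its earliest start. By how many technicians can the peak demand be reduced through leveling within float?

6

Early-start peak: d1:10  d2:7  d3:7  d4:5  d5:3  d6:0  d7:0  d8:0  d9:0 ⇒ 10.
Leveled (C@1, D@2, E@4, A@4, B@7, F@8): d1:3  d2:4  d3:4  d4:3  d5:3  d6:3  d7:4  d8:4  d9:4 ⇒ 4.
Reduction 10 − 4 = 6.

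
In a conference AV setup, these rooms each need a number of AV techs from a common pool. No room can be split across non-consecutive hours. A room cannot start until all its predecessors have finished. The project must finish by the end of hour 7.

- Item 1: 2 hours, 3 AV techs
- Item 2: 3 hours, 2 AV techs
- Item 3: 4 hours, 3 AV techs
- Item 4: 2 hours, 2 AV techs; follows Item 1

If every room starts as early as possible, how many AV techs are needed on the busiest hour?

Early-start schedule: Item 1@1, Item 2@1, Item 3@1, Item 4@3.
Load per hour: hour 1: 8, hour 2: 8, hour 3: 7, hour 4: 5, hour 5: 0, hour 6: 0, hour 7: 0.
Peak is 8.

8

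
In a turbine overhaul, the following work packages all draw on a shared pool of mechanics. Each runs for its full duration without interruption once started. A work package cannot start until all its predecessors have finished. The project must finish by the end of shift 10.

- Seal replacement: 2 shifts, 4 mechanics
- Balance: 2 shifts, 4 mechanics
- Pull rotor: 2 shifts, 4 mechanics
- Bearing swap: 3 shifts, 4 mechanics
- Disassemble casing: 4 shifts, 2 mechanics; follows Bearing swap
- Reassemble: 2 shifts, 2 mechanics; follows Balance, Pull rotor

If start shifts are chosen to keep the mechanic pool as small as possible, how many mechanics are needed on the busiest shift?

6

Early-start (Seal replacement@1, Balance@1, Pull rotor@1, Bearing swap@1, Disassemble casing@4, Reassemble@3) gives peak 16: s1:16  s2:16  s3:6  s4:4  s5:2  s6:2  s7:2  s8:0  s9:0  s10:0.
Shift Seal replacement→8, Balance→4, Pull rotor→6, Reassemble→8.
Schedule Seal replacement@8, Balance@4, Pull rotor@6, Bearing swap@1, Disassemble casing@4, Reassemble@8: s1:4  s2:4  s3:4  s4:6  s5:6  s6:6  s7:6  s8:6  s9:6  s10:0 — peak 6.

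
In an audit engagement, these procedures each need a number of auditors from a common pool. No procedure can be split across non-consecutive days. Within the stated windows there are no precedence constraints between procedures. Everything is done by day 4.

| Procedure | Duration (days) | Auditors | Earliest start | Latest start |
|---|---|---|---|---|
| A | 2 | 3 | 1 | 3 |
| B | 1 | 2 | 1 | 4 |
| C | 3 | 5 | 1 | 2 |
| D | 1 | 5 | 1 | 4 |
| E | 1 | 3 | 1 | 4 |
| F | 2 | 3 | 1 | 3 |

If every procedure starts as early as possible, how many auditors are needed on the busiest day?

21

Early-start schedule: A@1, B@1, C@1, D@1, E@1, F@1.
Load per day: day 1: 21, day 2: 11, day 3: 5, day 4: 0.
Peak is 21.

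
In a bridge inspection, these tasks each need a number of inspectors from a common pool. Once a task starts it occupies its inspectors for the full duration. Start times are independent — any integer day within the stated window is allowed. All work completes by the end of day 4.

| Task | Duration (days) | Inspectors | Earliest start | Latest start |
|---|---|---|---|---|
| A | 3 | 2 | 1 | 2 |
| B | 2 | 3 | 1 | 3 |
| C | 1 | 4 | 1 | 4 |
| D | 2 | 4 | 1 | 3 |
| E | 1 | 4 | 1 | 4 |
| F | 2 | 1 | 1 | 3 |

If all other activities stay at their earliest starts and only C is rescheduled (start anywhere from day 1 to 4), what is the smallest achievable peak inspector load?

C@1: d1:18  d2:10  d3:2  d4:0 → peak 18
C@2: d1:14  d2:14  d3:2  d4:0 → peak 14
C@3: d1:14  d2:10  d3:6  d4:0 → peak 14
C@4: d1:14  d2:10  d3:2  d4:4 → peak 14
Best is C@2, peak 14.

14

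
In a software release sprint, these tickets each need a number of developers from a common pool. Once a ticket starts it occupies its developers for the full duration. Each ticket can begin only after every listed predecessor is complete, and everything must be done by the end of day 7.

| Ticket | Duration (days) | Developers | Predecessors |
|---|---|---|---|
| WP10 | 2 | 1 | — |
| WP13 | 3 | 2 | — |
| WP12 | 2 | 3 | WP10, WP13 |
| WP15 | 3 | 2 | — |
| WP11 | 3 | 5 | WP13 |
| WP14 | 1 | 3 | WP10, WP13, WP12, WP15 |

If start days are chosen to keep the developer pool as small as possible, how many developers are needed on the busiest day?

8

Schedule WP10@1, WP13@1, WP12@4, WP15@1, WP11@4, WP14@6: d1:5  d2:5  d3:4  d4:8  d5:8  d6:8  d7:0 — peak 8.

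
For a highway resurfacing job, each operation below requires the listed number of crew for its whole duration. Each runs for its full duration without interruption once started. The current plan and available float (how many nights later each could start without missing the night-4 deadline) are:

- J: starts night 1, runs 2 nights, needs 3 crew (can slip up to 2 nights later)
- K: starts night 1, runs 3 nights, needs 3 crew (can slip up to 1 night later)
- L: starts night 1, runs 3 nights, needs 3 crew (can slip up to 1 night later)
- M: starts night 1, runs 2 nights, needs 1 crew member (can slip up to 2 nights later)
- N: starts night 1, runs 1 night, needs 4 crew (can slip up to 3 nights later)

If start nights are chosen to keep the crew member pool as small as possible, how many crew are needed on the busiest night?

Early-start (J@1, K@1, L@1, M@1, N@1) gives peak 14: n1:14  n2:10  n3:6  n4:0.
Shift M→3, N→4.
Schedule J@1, K@1, L@1, M@3, N@4: n1:9  n2:9  n3:7  n4:5 — peak 9.

9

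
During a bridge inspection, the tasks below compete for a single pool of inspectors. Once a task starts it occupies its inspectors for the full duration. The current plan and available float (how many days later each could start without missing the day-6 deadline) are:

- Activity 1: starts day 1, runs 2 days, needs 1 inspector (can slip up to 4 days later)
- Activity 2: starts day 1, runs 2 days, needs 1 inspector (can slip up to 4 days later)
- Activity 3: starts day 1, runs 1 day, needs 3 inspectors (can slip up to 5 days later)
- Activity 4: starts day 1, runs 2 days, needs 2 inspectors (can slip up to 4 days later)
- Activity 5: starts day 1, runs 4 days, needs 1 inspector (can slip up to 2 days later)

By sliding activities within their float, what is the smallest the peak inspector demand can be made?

3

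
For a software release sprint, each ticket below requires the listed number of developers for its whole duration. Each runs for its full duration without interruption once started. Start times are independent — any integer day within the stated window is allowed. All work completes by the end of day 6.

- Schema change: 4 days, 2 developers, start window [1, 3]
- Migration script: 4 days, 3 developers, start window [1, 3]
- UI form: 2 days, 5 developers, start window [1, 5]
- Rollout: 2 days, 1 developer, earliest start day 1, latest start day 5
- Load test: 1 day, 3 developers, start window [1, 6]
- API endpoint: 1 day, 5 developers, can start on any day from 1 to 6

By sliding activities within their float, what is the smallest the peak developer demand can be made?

8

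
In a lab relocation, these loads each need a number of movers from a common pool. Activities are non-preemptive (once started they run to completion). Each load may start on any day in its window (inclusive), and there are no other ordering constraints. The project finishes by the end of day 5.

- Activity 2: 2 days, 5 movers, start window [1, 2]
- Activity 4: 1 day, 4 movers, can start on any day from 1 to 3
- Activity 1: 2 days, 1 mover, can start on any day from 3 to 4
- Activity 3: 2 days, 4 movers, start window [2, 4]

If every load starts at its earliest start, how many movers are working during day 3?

5

At early start, day 3 has: Activity 1, Activity 3.
Demand: 1 + 4 = 5.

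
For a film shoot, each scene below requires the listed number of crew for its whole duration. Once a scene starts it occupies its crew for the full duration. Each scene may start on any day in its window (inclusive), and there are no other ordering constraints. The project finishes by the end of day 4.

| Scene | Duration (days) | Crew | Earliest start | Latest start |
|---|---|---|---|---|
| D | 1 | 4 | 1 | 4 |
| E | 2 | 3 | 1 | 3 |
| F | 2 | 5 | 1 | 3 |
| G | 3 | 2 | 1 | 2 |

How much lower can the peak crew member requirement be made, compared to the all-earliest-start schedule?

Early-start peak: d1:14  d2:10  d3:2  d4:0 ⇒ 14.
Leveled (D@1, E@1, F@3, G@2): d1:7  d2:5  d3:7  d4:7 ⇒ 7.
Reduction 14 − 7 = 7.

7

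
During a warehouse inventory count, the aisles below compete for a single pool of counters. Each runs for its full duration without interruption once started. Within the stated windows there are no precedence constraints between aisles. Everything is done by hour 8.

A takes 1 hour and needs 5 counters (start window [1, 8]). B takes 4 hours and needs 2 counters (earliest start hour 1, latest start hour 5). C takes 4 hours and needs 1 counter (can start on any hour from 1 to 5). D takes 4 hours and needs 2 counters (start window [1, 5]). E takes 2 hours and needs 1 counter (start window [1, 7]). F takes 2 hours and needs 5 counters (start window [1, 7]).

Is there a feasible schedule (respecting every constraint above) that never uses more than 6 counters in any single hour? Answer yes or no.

yes

Schedule A@1, B@2, C@1, D@2, E@2, F@6: h1:6  h2:6  h3:6  h4:5  h5:4  h6:5  h7:5  h8:0 — peak 6 ≤ 6.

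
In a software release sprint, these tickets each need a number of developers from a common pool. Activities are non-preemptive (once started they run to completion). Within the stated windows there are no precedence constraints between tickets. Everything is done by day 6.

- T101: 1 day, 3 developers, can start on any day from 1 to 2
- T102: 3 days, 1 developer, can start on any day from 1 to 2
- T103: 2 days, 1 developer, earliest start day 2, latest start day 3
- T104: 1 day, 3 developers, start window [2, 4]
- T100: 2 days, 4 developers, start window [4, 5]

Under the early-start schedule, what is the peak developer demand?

Early-start schedule: T101@1, T102@1, T103@2, T104@2, T100@4.
Load per day: day 1: 4, day 2: 5, day 3: 2, day 4: 4, day 5: 4, day 6: 0.
Peak is 5.

5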